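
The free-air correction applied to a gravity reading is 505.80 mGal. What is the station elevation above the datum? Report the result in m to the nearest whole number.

1639

h = 505.80 / 0.3086 = 1639.01 m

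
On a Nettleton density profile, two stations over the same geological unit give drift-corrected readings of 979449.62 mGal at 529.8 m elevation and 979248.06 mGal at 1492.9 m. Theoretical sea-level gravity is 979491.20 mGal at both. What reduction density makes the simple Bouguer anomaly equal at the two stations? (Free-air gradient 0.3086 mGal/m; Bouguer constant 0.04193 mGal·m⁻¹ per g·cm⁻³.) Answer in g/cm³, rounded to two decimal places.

2.37

Δg_obs = 979248.06 − 979449.62 = -201.56 mGal over Δh = 1492.9 − 529.8 = 963.1 m
Equal Bouguer anomalies ⇒ Δg_obs + (0.3086 − 0.04193ρ)·Δh = 0
0.3086 − 0.04193ρ = −Δg_obs/Δh = 0.20928
ρ = (0.3086 − 0.20928) / 0.04193 = 2.37 g/cm³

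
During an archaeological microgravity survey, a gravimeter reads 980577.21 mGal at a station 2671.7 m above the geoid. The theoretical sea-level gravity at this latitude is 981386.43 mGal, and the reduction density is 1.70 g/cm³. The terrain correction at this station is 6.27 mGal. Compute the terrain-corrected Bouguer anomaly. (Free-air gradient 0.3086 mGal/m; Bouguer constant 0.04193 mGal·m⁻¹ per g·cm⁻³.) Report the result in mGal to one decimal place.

-168.9

Free-air correction = 0.3086 × 2671.7 = 824.49 mGal
Free-air anomaly = 980577.21 − 981386.43 + (824.49) = 15.27 mGal
Bouguer slab correction = 0.04193 × 1.70 × 2671.7 = 190.44 mGal
Simple Bouguer anomaly = 15.27 − (190.44) = -175.17 mGal
Complete Bouguer anomaly = -175.17 + 6.27 = -168.90 mGal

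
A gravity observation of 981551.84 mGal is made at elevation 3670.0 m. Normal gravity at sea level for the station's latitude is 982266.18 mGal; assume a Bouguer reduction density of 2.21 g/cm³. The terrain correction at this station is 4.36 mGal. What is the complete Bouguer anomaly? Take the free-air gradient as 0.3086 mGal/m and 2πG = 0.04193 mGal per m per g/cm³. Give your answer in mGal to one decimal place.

Free-air correction = 0.3086 × 3670.0 = 1132.56 mGal
Free-air anomaly = 981551.84 − 982266.18 + (1132.56) = 418.22 mGal
Bouguer slab correction = 0.04193 × 2.21 × 3670.0 = 340.08 mGal
Simple Bouguer anomaly = 418.22 − (340.08) = 78.14 mGal
Complete Bouguer anomaly = 78.14 + 4.36 = 82.50 mGal

82.5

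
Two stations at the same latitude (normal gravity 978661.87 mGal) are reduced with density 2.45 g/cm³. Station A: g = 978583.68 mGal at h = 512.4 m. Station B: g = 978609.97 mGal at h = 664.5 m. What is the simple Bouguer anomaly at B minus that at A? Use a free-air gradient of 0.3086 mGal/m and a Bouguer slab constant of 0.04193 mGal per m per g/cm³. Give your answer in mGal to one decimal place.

Δg_SB(A) = 978583.68 − 978661.87 + 0.3086×512.4 − 0.04193×2.45×512.4 = 27.30 mGal
Δg_SB(B) = 978609.97 − 978661.87 + 0.3086×664.5 − 0.04193×2.45×664.5 = 84.90 mGal
Difference = 84.90 − (27.30) = 57.60 mGal

57.6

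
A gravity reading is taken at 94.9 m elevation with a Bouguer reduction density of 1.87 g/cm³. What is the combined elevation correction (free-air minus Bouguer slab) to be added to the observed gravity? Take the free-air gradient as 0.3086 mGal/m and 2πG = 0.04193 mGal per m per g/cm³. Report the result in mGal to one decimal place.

Combined gradient = 0.3086 − 0.04193 × 1.87 = 0.2301909 mGal/m
Combined elevation correction = 0.2301909 × 94.9 = 21.8 mGal

21.8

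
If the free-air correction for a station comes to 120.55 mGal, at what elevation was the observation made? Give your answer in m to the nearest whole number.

391

h = 120.55 / 0.3086 = 390.64 m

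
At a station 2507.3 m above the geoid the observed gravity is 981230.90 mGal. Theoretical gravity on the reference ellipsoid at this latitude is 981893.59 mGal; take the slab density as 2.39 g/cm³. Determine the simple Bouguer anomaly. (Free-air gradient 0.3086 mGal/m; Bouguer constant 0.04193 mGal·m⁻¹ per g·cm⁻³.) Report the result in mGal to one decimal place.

-140.2

Free-air correction = 0.3086 × 2507.3 = 773.75 mGal
Free-air anomaly = 981230.90 − 981893.59 + (773.75) = 111.06 mGal
Bouguer slab correction = 0.04193 × 2.39 × 2507.3 = 251.26 mGal
Simple Bouguer anomaly = 111.06 − (251.26) = -140.20 mGal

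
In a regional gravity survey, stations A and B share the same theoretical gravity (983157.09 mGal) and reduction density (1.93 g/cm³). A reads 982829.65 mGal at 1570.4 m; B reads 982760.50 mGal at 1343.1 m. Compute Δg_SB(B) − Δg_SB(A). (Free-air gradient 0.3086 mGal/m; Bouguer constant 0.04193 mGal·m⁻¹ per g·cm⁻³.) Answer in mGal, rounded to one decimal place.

-120.9

Δg_SB(A) = 982829.65 − 983157.09 + 0.3086×1570.4 − 0.04193×1.93×1570.4 = 30.10 mGal
Δg_SB(B) = 982760.50 − 983157.09 + 0.3086×1343.1 − 0.04193×1.93×1343.1 = -90.80 mGal
Difference = -90.80 − (30.10) = -120.90 mGal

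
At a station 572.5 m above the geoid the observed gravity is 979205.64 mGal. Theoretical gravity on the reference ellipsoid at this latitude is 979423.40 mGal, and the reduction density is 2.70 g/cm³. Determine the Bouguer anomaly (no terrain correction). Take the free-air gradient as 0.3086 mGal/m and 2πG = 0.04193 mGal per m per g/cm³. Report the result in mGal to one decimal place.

-105.9

Free-air correction = 0.3086 × 572.5 = 176.67 mGal
Free-air anomaly = 979205.64 − 979423.40 + (176.67) = -41.09 mGal
Bouguer slab correction = 0.04193 × 2.70 × 572.5 = 64.81 mGal
Simple Bouguer anomaly = -41.09 − (64.81) = -105.90 mGal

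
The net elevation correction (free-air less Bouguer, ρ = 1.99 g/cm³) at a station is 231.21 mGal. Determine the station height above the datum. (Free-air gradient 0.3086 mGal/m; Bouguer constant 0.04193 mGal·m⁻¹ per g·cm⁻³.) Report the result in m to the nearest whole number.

1027

Combined gradient = 0.3086 − 0.04193 × 1.99 = 0.2251593 mGal/m
h = 231.21 / 0.2251593 = 1026.87 m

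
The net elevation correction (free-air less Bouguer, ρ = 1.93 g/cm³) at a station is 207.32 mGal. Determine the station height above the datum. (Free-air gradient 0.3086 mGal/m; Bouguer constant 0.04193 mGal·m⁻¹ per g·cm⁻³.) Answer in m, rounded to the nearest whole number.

911

Combined gradient = 0.3086 − 0.04193 × 1.93 = 0.2276751 mGal/m
h = 207.32 / 0.2276751 = 910.60 m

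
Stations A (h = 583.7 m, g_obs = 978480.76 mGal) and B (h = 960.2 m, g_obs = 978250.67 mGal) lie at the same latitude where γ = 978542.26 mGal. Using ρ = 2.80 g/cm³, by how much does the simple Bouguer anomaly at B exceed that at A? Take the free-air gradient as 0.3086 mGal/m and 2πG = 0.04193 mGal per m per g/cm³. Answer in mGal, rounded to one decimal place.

-158.1

Δg_SB(A) = 978480.76 − 978542.26 + 0.3086×583.7 − 0.04193×2.80×583.7 = 50.10 mGal
Δg_SB(B) = 978250.67 − 978542.26 + 0.3086×960.2 − 0.04193×2.80×960.2 = -108.00 mGal
Difference = -108.00 − (50.10) = -158.10 mGal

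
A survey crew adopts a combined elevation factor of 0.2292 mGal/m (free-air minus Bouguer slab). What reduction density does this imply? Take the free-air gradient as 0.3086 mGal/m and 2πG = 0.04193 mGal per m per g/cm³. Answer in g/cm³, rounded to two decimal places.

1.89

0.2292 = 0.3086 − 0.04193 × ρ
ρ = (0.3086 − 0.2292) / 0.04193 = 1.89 g/cm³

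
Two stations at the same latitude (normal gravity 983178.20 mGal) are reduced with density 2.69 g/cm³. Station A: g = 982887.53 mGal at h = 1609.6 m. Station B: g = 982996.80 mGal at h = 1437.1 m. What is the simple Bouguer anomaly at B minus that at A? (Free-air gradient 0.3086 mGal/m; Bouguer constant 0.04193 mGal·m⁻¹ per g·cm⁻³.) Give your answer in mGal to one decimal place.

Δg_SB(A) = 982887.53 − 983178.20 + 0.3086×1609.6 − 0.04193×2.69×1609.6 = 24.50 mGal
Δg_SB(B) = 982996.80 − 983178.20 + 0.3086×1437.1 − 0.04193×2.69×1437.1 = 100.00 mGal
Difference = 100.00 − (24.50) = 75.50 mGal

75.5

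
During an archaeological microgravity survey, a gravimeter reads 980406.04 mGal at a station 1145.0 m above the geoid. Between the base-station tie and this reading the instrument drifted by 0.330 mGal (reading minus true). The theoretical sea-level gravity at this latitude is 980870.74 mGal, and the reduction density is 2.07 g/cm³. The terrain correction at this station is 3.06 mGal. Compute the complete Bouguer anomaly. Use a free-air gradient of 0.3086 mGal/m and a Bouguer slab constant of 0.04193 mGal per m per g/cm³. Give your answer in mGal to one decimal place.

Drift-corrected reading = 980406.04 − (0.330) = 980405.710 mGal
Free-air correction = 0.3086 × 1145.0 = 353.35 mGal
Free-air anomaly = 980405.710 − 980870.74 + (353.35) = -111.680 mGal
Bouguer slab correction = 0.04193 × 2.07 × 1145.0 = 99.38 mGal
Simple Bouguer anomaly = -111.680 − (99.38) = -211.060 mGal
Complete Bouguer anomaly = -211.060 + 3.06 = -208.000 mGal

-208.0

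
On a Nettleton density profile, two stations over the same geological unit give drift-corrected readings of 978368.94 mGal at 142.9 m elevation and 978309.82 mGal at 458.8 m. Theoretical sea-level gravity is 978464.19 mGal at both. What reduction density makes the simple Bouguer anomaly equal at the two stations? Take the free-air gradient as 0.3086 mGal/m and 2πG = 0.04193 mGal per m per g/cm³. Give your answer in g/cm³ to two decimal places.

2.90

Δg_obs = 978309.82 − 978368.94 = -59.12 mGal over Δh = 458.8 − 142.9 = 315.9 m
Equal Bouguer anomalies ⇒ Δg_obs + (0.3086 − 0.04193ρ)·Δh = 0
0.3086 − 0.04193ρ = −Δg_obs/Δh = 0.18715
ρ = (0.3086 − 0.18715) / 0.04193 = 2.90 g/cm³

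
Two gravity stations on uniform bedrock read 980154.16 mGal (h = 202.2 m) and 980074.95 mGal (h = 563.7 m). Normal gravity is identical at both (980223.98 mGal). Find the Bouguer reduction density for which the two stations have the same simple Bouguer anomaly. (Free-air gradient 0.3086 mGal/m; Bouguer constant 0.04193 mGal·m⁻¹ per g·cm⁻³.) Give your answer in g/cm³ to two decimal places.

Δg_obs = 980074.95 − 980154.16 = -79.21 mGal over Δh = 563.7 − 202.2 = 361.5 m
Equal Bouguer anomalies ⇒ Δg_obs + (0.3086 − 0.04193ρ)·Δh = 0
0.3086 − 0.04193ρ = −Δg_obs/Δh = 0.21911
ρ = (0.3086 − 0.21911) / 0.04193 = 2.13 g/cm³

2.13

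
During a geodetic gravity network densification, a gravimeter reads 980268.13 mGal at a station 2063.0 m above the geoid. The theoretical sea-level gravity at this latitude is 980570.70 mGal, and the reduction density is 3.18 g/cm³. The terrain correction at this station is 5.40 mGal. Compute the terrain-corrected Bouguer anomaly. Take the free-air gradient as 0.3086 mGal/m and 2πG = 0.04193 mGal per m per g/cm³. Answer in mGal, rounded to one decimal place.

64.4

Free-air correction = 0.3086 × 2063.0 = 636.64 mGal
Free-air anomaly = 980268.13 − 980570.70 + (636.64) = 334.07 mGal
Bouguer slab correction = 0.04193 × 3.18 × 2063.0 = 275.08 mGal
Simple Bouguer anomaly = 334.07 − (275.08) = 58.99 mGal
Complete Bouguer anomaly = 58.99 + 5.40 = 64.39 mGal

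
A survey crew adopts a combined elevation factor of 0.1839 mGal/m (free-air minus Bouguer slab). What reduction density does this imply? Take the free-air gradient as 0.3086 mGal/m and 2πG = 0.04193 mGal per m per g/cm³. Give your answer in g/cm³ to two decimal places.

0.1839 = 0.3086 − 0.04193 × ρ
ρ = (0.3086 − 0.1839) / 0.04193 = 2.97 g/cm³

2.97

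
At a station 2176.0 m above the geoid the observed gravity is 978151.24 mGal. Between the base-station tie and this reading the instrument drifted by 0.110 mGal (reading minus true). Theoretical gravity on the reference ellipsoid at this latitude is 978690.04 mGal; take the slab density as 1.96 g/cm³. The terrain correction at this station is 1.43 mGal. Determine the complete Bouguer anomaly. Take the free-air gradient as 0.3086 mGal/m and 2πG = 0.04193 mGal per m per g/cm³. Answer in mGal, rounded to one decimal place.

-44.8

Drift-corrected reading = 978151.24 − (0.110) = 978151.130 mGal
Free-air correction = 0.3086 × 2176.0 = 671.51 mGal
Free-air anomaly = 978151.130 − 978690.04 + (671.51) = 132.600 mGal
Bouguer slab correction = 0.04193 × 1.96 × 2176.0 = 178.83 mGal
Simple Bouguer anomaly = 132.600 − (178.83) = -46.230 mGal
Complete Bouguer anomaly = -46.230 + 1.43 = -44.800 mGal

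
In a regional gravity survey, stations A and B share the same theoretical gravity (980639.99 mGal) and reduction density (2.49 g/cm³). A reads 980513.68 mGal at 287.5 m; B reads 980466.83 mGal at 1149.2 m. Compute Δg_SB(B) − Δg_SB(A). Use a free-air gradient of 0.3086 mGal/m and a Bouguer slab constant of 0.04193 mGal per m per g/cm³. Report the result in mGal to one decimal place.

129.1

Δg_SB(A) = 980513.68 − 980639.99 + 0.3086×287.5 − 0.04193×2.49×287.5 = -67.60 mGal
Δg_SB(B) = 980466.83 − 980639.99 + 0.3086×1149.2 − 0.04193×2.49×1149.2 = 61.50 mGal
Difference = 61.50 − (-67.60) = 129.10 mGal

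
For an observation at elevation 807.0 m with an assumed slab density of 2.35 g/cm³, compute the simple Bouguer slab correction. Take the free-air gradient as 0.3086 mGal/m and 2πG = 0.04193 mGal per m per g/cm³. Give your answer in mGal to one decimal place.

Bouguer slab correction = 0.04193 × 2.35 × 807.0 = 79.5 mGal

79.5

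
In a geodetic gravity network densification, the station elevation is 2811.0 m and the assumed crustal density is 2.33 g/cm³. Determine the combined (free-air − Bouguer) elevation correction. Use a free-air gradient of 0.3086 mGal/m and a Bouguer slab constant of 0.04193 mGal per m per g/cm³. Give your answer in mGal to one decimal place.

Combined gradient = 0.3086 − 0.04193 × 2.33 = 0.2109031 mGal/m
Combined elevation correction = 0.2109031 × 2811.0 = 592.8 mGal

592.8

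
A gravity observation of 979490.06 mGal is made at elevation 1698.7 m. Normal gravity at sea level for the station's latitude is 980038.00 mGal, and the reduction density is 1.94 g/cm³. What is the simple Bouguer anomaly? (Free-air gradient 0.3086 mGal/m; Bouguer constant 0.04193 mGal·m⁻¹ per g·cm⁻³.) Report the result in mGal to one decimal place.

Free-air correction = 0.3086 × 1698.7 = 524.22 mGal
Free-air anomaly = 979490.06 − 980038.00 + (524.22) = -23.72 mGal
Bouguer slab correction = 0.04193 × 1.94 × 1698.7 = 138.18 mGal
Simple Bouguer anomaly = -23.72 − (138.18) = -161.90 mGal

-161.9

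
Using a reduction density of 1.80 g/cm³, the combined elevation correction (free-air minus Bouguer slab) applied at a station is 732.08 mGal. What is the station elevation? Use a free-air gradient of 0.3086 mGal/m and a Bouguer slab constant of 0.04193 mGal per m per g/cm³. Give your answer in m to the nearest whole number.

Combined gradient = 0.3086 − 0.04193 × 1.80 = 0.2331260 mGal/m
h = 732.08 / 0.2331260 = 3140.28 m

3140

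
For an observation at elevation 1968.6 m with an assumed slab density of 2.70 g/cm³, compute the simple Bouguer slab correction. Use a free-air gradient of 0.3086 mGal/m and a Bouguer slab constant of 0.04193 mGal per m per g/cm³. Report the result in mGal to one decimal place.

Bouguer slab correction = 0.04193 × 2.70 × 1968.6 = 222.9 mGal

222.9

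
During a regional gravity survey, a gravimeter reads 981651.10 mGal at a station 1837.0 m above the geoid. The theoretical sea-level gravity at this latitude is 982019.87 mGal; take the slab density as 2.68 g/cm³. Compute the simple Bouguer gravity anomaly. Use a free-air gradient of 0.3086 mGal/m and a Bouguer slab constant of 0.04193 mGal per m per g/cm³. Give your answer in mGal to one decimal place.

Free-air correction = 0.3086 × 1837.0 = 566.90 mGal
Free-air anomaly = 981651.10 − 982019.87 + (566.90) = 198.13 mGal
Bouguer slab correction = 0.04193 × 2.68 × 1837.0 = 206.43 mGal
Simple Bouguer anomaly = 198.13 − (206.43) = -8.30 mGal

-8.3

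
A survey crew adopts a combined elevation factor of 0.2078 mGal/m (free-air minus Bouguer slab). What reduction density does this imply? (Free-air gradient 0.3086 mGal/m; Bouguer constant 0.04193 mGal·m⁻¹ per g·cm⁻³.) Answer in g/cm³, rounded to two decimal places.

0.2078 = 0.3086 − 0.04193 × ρ
ρ = (0.3086 − 0.2078) / 0.04193 = 2.40 g/cm³

2.40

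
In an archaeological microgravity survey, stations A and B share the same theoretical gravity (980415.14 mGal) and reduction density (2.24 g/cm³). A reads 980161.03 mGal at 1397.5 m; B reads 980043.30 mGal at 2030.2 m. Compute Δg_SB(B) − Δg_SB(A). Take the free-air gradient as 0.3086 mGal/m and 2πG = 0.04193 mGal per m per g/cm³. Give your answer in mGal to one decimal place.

18.1

Δg_SB(A) = 980161.03 − 980415.14 + 0.3086×1397.5 − 0.04193×2.24×1397.5 = 45.90 mGal
Δg_SB(B) = 980043.30 − 980415.14 + 0.3086×2030.2 − 0.04193×2.24×2030.2 = 64.00 mGal
Difference = 64.00 − (45.90) = 18.10 mGal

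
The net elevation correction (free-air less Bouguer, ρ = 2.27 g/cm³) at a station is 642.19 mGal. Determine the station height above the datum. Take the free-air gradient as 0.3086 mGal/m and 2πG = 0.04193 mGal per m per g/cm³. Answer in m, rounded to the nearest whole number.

3009

Combined gradient = 0.3086 − 0.04193 × 2.27 = 0.2134189 mGal/m
h = 642.19 / 0.2134189 = 3009.06 m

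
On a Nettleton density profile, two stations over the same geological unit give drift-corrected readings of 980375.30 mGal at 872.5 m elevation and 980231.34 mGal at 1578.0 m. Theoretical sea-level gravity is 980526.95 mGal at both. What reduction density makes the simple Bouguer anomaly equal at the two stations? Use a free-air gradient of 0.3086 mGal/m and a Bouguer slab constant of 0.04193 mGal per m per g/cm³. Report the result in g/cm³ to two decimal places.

Δg_obs = 980231.34 − 980375.30 = -143.96 mGal over Δh = 1578.0 − 872.5 = 705.5 m
Equal Bouguer anomalies ⇒ Δg_obs + (0.3086 − 0.04193ρ)·Δh = 0
0.3086 − 0.04193ρ = −Δg_obs/Δh = 0.20405
ρ = (0.3086 − 0.20405) / 0.04193 = 2.49 g/cm³

2.49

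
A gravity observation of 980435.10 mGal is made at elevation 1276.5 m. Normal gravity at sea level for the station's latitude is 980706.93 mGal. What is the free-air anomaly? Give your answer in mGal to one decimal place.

Free-air correction = 0.3086 × 1276.5 = 393.93 mGal
Free-air anomaly = 980435.10 − 980706.93 + (393.93) = 122.10 mGal

122.1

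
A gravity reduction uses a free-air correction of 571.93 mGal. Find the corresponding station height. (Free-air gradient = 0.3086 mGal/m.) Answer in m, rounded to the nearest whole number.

1853

h = 571.93 / 0.3086 = 1853.31 m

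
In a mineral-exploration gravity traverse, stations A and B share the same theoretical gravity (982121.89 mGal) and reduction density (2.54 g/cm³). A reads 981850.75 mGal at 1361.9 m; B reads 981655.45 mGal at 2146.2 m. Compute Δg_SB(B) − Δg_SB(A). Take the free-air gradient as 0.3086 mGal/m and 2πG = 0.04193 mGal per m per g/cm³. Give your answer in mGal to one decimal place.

Δg_SB(A) = 981850.75 − 982121.89 + 0.3086×1361.9 − 0.04193×2.54×1361.9 = 4.10 mGal
Δg_SB(B) = 981655.45 − 982121.89 + 0.3086×2146.2 − 0.04193×2.54×2146.2 = -32.70 mGal
Difference = -32.70 − (4.10) = -36.80 mGal

-36.8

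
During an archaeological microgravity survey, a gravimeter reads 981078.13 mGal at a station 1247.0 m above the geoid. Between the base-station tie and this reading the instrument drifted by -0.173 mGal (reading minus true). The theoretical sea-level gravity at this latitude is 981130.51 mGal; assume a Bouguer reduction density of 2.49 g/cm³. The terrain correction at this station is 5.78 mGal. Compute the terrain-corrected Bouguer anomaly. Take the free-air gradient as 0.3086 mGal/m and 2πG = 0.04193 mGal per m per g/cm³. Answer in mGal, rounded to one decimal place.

Drift-corrected reading = 981078.13 − (-0.173) = 981078.303 mGal
Free-air correction = 0.3086 × 1247.0 = 384.82 mGal
Free-air anomaly = 981078.303 − 981130.51 + (384.82) = 332.613 mGal
Bouguer slab correction = 0.04193 × 2.49 × 1247.0 = 130.19 mGal
Simple Bouguer anomaly = 332.613 − (130.19) = 202.423 mGal
Complete Bouguer anomaly = 202.423 + 5.78 = 208.203 mGal

208.2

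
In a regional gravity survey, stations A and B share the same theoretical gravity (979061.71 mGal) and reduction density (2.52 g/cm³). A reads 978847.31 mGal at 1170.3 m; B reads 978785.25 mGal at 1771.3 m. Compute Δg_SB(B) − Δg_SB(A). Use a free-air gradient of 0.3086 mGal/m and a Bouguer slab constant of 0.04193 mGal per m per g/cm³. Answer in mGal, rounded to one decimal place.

59.9

Δg_SB(A) = 978847.31 − 979061.71 + 0.3086×1170.3 − 0.04193×2.52×1170.3 = 23.10 mGal
Δg_SB(B) = 978785.25 − 979061.71 + 0.3086×1771.3 − 0.04193×2.52×1771.3 = 83.00 mGal
Difference = 83.00 − (23.10) = 59.90 mGal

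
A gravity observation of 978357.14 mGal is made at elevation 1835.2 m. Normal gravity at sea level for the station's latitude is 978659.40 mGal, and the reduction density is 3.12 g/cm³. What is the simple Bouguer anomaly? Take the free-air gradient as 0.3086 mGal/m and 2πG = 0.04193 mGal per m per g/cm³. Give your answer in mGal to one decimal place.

24.0

Free-air correction = 0.3086 × 1835.2 = 566.34 mGal
Free-air anomaly = 978357.14 − 978659.40 + (566.34) = 264.08 mGal
Bouguer slab correction = 0.04193 × 3.12 × 1835.2 = 240.08 mGal
Simple Bouguer anomaly = 264.08 − (240.08) = 24.00 mGal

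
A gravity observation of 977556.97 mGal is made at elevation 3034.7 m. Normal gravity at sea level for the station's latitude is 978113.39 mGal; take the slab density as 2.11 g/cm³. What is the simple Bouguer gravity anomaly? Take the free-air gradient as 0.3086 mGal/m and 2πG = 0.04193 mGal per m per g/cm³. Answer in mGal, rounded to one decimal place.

Free-air correction = 0.3086 × 3034.7 = 936.51 mGal
Free-air anomaly = 977556.97 − 978113.39 + (936.51) = 380.09 mGal
Bouguer slab correction = 0.04193 × 2.11 × 3034.7 = 268.49 mGal
Simple Bouguer anomaly = 380.09 − (268.49) = 111.60 mGal

111.6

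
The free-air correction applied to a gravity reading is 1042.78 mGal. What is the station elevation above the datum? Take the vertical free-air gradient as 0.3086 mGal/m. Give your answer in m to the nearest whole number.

h = 1042.78 / 0.3086 = 3379.07 m

3379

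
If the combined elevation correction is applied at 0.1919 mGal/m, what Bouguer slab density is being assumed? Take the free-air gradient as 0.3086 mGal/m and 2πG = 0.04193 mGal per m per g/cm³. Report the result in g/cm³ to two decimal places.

2.78

0.1919 = 0.3086 − 0.04193 × ρ
ρ = (0.3086 − 0.1919) / 0.04193 = 2.78 g/cm³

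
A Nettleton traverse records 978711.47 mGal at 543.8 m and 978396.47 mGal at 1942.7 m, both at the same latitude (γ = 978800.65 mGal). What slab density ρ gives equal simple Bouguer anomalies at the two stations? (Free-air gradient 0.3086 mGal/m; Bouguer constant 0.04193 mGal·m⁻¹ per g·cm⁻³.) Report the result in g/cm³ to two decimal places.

1.99

Δg_obs = 978396.47 − 978711.47 = -315.00 mGal over Δh = 1942.7 − 543.8 = 1398.9 m
Equal Bouguer anomalies ⇒ Δg_obs + (0.3086 − 0.04193ρ)·Δh = 0
0.3086 − 0.04193ρ = −Δg_obs/Δh = 0.22518
ρ = (0.3086 − 0.22518) / 0.04193 = 1.99 g/cm³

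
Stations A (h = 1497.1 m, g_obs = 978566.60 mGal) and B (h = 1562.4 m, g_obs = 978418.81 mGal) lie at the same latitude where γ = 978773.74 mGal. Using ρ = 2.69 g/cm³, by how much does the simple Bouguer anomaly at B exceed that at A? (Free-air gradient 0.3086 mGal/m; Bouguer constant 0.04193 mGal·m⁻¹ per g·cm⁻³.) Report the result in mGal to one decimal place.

Δg_SB(A) = 978566.60 − 978773.74 + 0.3086×1497.1 − 0.04193×2.69×1497.1 = 86.00 mGal
Δg_SB(B) = 978418.81 − 978773.74 + 0.3086×1562.4 − 0.04193×2.69×1562.4 = -49.00 mGal
Difference = -49.00 − (86.00) = -135.00 mGal

-135.0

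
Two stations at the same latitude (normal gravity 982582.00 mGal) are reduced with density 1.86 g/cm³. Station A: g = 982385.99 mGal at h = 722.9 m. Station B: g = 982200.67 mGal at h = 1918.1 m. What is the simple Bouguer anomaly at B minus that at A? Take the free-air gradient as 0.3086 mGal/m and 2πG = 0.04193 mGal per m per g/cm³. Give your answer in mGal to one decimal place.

90.3

Δg_SB(A) = 982385.99 − 982582.00 + 0.3086×722.9 − 0.04193×1.86×722.9 = -29.30 mGal
Δg_SB(B) = 982200.67 − 982582.00 + 0.3086×1918.1 − 0.04193×1.86×1918.1 = 61.00 mGal
Difference = 61.00 − (-29.30) = 90.30 mGal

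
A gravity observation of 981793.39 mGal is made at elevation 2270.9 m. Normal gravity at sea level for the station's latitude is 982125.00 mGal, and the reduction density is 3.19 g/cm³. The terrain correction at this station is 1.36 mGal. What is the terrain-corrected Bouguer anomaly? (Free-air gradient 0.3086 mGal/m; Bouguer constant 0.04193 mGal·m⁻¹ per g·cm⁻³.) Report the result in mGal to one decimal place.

Free-air correction = 0.3086 × 2270.9 = 700.80 mGal
Free-air anomaly = 981793.39 − 982125.00 + (700.80) = 369.19 mGal
Bouguer slab correction = 0.04193 × 3.19 × 2270.9 = 303.75 mGal
Simple Bouguer anomaly = 369.19 − (303.75) = 65.44 mGal
Complete Bouguer anomaly = 65.44 + 1.36 = 66.80 mGal

66.8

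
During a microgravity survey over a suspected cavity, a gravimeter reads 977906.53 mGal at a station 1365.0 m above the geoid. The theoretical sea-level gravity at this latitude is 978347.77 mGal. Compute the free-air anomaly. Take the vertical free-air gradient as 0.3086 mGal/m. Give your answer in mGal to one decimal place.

-20.0

Free-air correction = 0.3086 × 1365.0 = 421.24 mGal
Free-air anomaly = 977906.53 − 978347.77 + (421.24) = -20.00 mGal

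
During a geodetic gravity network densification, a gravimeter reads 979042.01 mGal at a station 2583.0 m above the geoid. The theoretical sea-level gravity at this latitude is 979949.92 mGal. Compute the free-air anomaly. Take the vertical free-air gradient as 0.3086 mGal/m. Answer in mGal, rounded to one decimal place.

Free-air correction = 0.3086 × 2583.0 = 797.11 mGal
Free-air anomaly = 979042.01 − 979949.92 + (797.11) = -110.80 mGal

-110.8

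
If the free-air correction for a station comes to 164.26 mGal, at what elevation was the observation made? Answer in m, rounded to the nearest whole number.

h = 164.26 / 0.3086 = 532.27 m

532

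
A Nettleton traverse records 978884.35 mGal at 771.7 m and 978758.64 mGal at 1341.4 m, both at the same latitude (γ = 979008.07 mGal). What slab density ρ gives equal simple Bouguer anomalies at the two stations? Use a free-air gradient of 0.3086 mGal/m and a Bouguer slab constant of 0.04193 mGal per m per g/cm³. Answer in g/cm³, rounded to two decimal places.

Δg_obs = 978758.64 − 978884.35 = -125.71 mGal over Δh = 1341.4 − 771.7 = 569.7 m
Equal Bouguer anomalies ⇒ Δg_obs + (0.3086 − 0.04193ρ)·Δh = 0
0.3086 − 0.04193ρ = −Δg_obs/Δh = 0.22066
ρ = (0.3086 − 0.22066) / 0.04193 = 2.10 g/cm³

2.10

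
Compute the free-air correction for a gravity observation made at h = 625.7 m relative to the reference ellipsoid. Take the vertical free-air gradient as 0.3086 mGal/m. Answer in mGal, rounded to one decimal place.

193.1

Free-air correction = 0.3086 × 625.7 = 193.1 mGal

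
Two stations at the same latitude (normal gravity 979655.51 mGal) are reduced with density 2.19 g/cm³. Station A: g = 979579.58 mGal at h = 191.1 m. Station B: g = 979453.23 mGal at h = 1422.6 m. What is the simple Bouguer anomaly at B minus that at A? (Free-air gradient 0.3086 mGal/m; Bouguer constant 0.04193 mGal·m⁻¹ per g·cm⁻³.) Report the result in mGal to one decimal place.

Δg_SB(A) = 979579.58 − 979655.51 + 0.3086×191.1 − 0.04193×2.19×191.1 = -34.50 mGal
Δg_SB(B) = 979453.23 − 979655.51 + 0.3086×1422.6 − 0.04193×2.19×1422.6 = 106.10 mGal
Difference = 106.10 − (-34.50) = 140.60 mGal

140.6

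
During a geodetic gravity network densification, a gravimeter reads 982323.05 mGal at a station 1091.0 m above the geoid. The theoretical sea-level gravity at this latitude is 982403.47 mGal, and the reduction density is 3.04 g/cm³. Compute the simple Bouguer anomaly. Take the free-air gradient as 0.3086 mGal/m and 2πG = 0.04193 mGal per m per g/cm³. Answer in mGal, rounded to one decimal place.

Free-air correction = 0.3086 × 1091.0 = 336.68 mGal
Free-air anomaly = 982323.05 − 982403.47 + (336.68) = 256.26 mGal
Bouguer slab correction = 0.04193 × 3.04 × 1091.0 = 139.07 mGal
Simple Bouguer anomaly = 256.26 − (139.07) = 117.19 mGal

117.2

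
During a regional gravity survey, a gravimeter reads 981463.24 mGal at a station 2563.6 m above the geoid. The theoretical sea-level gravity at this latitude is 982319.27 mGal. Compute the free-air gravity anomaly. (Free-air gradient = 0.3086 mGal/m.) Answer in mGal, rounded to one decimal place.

-64.9

Free-air correction = 0.3086 × 2563.6 = 791.13 mGal
Free-air anomaly = 981463.24 − 982319.27 + (791.13) = -64.90 mGal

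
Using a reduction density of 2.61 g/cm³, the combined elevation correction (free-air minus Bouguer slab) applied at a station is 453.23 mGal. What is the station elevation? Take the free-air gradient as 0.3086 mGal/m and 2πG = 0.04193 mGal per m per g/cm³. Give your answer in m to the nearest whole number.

Combined gradient = 0.3086 − 0.04193 × 2.61 = 0.1991627 mGal/m
h = 453.23 / 0.1991627 = 2275.68 m

2276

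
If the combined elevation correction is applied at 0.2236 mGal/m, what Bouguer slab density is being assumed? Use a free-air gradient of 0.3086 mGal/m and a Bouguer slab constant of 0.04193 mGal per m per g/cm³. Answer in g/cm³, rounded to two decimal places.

2.03

0.2236 = 0.3086 − 0.04193 × ρ
ρ = (0.3086 − 0.2236) / 0.04193 = 2.03 g/cm³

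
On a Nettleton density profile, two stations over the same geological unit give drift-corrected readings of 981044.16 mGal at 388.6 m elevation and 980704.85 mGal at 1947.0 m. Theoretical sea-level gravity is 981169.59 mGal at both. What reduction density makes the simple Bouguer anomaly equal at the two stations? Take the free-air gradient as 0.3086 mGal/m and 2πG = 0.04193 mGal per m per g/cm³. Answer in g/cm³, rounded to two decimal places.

Δg_obs = 980704.85 − 981044.16 = -339.31 mGal over Δh = 1947.0 − 388.6 = 1558.4 m
Equal Bouguer anomalies ⇒ Δg_obs + (0.3086 − 0.04193ρ)·Δh = 0
0.3086 − 0.04193ρ = −Δg_obs/Δh = 0.21773
ρ = (0.3086 − 0.21773) / 0.04193 = 2.17 g/cm³

2.17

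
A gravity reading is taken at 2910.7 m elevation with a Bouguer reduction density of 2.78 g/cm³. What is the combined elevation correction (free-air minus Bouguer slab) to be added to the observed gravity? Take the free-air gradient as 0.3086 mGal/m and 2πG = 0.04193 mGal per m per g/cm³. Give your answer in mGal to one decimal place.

Combined gradient = 0.3086 − 0.04193 × 2.78 = 0.1920346 mGal/m
Combined elevation correction = 0.1920346 × 2910.7 = 559.0 mGal

559.0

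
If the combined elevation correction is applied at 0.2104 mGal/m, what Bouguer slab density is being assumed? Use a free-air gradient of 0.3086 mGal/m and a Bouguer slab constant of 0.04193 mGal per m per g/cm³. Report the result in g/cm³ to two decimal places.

0.2104 = 0.3086 − 0.04193 × ρ
ρ = (0.3086 − 0.2104) / 0.04193 = 2.34 g/cm³

2.34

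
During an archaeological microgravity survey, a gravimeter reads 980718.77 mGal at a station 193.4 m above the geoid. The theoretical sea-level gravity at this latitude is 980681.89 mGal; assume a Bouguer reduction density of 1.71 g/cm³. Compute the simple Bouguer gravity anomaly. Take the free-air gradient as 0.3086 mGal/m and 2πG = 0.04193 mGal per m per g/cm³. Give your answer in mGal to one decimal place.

82.7

Free-air correction = 0.3086 × 193.4 = 59.68 mGal
Free-air anomaly = 980718.77 − 980681.89 + (59.68) = 96.56 mGal
Bouguer slab correction = 0.04193 × 1.71 × 193.4 = 13.87 mGal
Simple Bouguer anomaly = 96.56 − (13.87) = 82.69 mGal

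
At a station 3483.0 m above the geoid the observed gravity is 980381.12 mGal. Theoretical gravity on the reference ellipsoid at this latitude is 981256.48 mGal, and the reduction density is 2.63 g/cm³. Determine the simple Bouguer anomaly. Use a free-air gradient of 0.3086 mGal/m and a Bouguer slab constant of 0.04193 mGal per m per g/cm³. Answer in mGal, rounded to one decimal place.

-184.6

Free-air correction = 0.3086 × 3483.0 = 1074.85 mGal
Free-air anomaly = 980381.12 − 981256.48 + (1074.85) = 199.49 mGal
Bouguer slab correction = 0.04193 × 2.63 × 3483.0 = 384.09 mGal
Simple Bouguer anomaly = 199.49 − (384.09) = -184.60 mGal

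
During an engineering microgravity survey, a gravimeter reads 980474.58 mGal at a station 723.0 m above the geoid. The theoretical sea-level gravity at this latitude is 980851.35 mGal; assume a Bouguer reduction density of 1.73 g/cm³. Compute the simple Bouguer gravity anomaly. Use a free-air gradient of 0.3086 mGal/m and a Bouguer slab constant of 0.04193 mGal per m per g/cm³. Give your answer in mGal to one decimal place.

-206.1

Free-air correction = 0.3086 × 723.0 = 223.12 mGal
Free-air anomaly = 980474.58 − 980851.35 + (223.12) = -153.65 mGal
Bouguer slab correction = 0.04193 × 1.73 × 723.0 = 52.45 mGal
Simple Bouguer anomaly = -153.65 − (52.45) = -206.10 mGal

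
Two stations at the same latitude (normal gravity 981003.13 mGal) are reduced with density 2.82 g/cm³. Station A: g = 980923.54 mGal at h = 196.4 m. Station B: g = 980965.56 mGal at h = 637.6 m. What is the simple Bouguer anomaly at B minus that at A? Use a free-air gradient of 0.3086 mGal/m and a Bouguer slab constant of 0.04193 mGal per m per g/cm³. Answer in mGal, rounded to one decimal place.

126.0

Δg_SB(A) = 980923.54 − 981003.13 + 0.3086×196.4 − 0.04193×2.82×196.4 = -42.20 mGal
Δg_SB(B) = 980965.56 − 981003.13 + 0.3086×637.6 − 0.04193×2.82×637.6 = 83.80 mGal
Difference = 83.80 − (-42.20) = 126.00 mGal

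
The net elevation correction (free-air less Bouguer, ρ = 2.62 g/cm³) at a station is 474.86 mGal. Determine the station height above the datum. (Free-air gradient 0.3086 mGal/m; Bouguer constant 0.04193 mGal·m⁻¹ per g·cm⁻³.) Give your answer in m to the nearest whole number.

Combined gradient = 0.3086 − 0.04193 × 2.62 = 0.1987434 mGal/m
h = 474.86 / 0.1987434 = 2389.31 m

2389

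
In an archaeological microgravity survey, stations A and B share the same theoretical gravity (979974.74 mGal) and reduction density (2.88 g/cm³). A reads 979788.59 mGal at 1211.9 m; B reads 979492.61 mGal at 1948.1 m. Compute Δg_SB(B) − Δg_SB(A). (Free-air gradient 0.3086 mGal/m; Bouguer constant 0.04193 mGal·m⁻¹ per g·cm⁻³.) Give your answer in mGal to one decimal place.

Δg_SB(A) = 979788.59 − 979974.74 + 0.3086×1211.9 − 0.04193×2.88×1211.9 = 41.50 mGal
Δg_SB(B) = 979492.61 − 979974.74 + 0.3086×1948.1 − 0.04193×2.88×1948.1 = -116.20 mGal
Difference = -116.20 − (41.50) = -157.70 mGal

-157.7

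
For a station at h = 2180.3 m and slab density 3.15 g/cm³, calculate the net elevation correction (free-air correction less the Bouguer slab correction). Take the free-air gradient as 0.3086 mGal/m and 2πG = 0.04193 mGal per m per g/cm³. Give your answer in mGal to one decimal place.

Combined gradient = 0.3086 − 0.04193 × 3.15 = 0.1765205 mGal/m
Combined elevation correction = 0.1765205 × 2180.3 = 384.9 mGal

384.9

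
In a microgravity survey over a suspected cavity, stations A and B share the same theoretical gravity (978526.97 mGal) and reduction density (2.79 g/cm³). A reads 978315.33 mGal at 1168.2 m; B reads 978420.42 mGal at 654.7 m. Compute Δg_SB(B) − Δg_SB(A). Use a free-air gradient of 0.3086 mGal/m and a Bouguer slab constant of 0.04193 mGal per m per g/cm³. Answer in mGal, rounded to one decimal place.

6.7

Δg_SB(A) = 978315.33 − 978526.97 + 0.3086×1168.2 − 0.04193×2.79×1168.2 = 12.20 mGal
Δg_SB(B) = 978420.42 − 978526.97 + 0.3086×654.7 − 0.04193×2.79×654.7 = 18.90 mGal
Difference = 18.90 − (12.20) = 6.70 mGal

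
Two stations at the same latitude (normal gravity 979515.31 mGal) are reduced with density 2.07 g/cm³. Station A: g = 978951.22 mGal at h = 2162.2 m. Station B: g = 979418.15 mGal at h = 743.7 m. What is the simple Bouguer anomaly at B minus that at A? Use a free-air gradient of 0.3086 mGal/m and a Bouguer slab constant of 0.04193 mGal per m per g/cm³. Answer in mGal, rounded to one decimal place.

Δg_SB(A) = 978951.22 − 979515.31 + 0.3086×2162.2 − 0.04193×2.07×2162.2 = -84.50 mGal
Δg_SB(B) = 979418.15 − 979515.31 + 0.3086×743.7 − 0.04193×2.07×743.7 = 67.80 mGal
Difference = 67.80 − (-84.50) = 152.30 mGal

152.3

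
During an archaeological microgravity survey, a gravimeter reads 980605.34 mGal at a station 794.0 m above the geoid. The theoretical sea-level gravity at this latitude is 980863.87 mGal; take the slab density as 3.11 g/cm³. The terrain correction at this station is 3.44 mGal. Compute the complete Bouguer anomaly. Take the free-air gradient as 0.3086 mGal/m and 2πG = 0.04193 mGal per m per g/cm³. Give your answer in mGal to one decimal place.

Free-air correction = 0.3086 × 794.0 = 245.03 mGal
Free-air anomaly = 980605.34 − 980863.87 + (245.03) = -13.50 mGal
Bouguer slab correction = 0.04193 × 3.11 × 794.0 = 103.54 mGal
Simple Bouguer anomaly = -13.50 − (103.54) = -117.04 mGal
Complete Bouguer anomaly = -117.04 + 3.44 = -113.60 mGal

-113.6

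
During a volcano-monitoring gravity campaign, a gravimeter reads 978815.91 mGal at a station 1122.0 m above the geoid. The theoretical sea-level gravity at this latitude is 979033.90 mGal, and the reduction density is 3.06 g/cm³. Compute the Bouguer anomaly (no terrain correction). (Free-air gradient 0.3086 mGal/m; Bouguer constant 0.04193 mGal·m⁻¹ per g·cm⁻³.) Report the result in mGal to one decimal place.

Free-air correction = 0.3086 × 1122.0 = 346.25 mGal
Free-air anomaly = 978815.91 − 979033.90 + (346.25) = 128.26 mGal
Bouguer slab correction = 0.04193 × 3.06 × 1122.0 = 143.96 mGal
Simple Bouguer anomaly = 128.26 − (143.96) = -15.70 mGal

-15.7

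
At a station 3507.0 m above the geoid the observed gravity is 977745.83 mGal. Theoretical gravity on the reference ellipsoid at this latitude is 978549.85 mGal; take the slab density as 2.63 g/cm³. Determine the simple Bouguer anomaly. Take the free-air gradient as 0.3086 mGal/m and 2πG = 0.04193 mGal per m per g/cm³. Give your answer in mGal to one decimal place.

Free-air correction = 0.3086 × 3507.0 = 1082.26 mGal
Free-air anomaly = 977745.83 − 978549.85 + (1082.26) = 278.24 mGal
Bouguer slab correction = 0.04193 × 2.63 × 3507.0 = 386.74 mGal
Simple Bouguer anomaly = 278.24 − (386.74) = -108.50 mGal

-108.5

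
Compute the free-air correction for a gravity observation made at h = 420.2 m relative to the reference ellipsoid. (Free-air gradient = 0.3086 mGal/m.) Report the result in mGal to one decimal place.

129.7

Free-air correction = 0.3086 × 420.2 = 129.7 mGal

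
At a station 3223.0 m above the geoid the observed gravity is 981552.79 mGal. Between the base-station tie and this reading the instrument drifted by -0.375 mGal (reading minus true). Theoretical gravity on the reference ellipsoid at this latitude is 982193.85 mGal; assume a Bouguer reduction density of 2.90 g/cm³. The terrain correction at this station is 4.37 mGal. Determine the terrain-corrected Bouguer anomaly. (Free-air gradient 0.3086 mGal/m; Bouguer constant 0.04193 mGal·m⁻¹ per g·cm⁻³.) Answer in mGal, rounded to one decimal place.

Drift-corrected reading = 981552.79 − (-0.375) = 981553.165 mGal
Free-air correction = 0.3086 × 3223.0 = 994.62 mGal
Free-air anomaly = 981553.165 − 982193.85 + (994.62) = 353.935 mGal
Bouguer slab correction = 0.04193 × 2.90 × 3223.0 = 391.91 mGal
Simple Bouguer anomaly = 353.935 − (391.91) = -37.975 mGal
Complete Bouguer anomaly = -37.975 + 4.37 = -33.605 mGal

-33.6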